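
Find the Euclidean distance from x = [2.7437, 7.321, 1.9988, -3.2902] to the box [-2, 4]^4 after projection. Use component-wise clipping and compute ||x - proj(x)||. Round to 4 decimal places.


Project each component onto [-2, 4].
clip(2.7437) = 2.7437, clip(7.321) = 4.0, clip(1.9988) = 1.9988, clip(-3.2902) = -2.0
Projection = [2.7437, 4.0, 1.9988, -2.0]
Squared diffs: [0.0, 11.029, 0.0, 1.6646]
Distance = sqrt(12.6936) = 3.5628


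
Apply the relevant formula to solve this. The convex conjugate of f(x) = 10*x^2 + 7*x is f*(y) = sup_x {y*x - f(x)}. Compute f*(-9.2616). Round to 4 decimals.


f*(y) = sup_x {y*x - a*x^2 - b*x} = sup_x {(y-b)*x - a*x^2}
FOC: (y - b) - 2a*x = 0 => x* = (y - b)/(2a)
x* = (-9.2616 - 7)/(2*10) = -0.8131
f*(-9.2616) = (y-b)^2/(4a) = (-9.2616 - 7)^2/(4*10)
= 264.4396/40 = 6.611


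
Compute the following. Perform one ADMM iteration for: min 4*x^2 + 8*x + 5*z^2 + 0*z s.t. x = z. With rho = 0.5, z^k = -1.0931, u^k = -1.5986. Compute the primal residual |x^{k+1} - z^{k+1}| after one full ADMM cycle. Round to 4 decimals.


ADMM iteration with rho = 0.5, z^k = -1.0931, u^k = -1.5986
Step 1: x-update.
Minimize 4*x^2 + 8*x + (0.5/2)*(x + 1.0931 - 1.5986)^2
FOC: (2*4 + 0.5)*x = -8 + 0.5*(-1.0931 + 1.5986)
x^{k+1} = -0.9114
Step 2: z-update.
Minimize 5*z^2 + 0*z + (0.5/2)*(-0.9114 - z - 1.5986)^2
FOC: (2*5 + 0.5)*z = 0 + 0.5*(-0.9114 - 1.5986)
z^{k+1} = -0.1195
Step 3: u-update.
u^{k+1} = -1.5986 - 0.9114 + 0.1195 = -2.3905
Step 4: Primal residual = |-0.9114 + 0.1195| = 0.7919


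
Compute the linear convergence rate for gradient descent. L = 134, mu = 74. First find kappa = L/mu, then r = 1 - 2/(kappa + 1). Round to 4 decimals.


Step 1: Compute the condition number.
kappa = L/mu = 134/74 = 1.8108
Step 2: Compute the convergence rate.
r = 1 - 2/(kappa + 1) = 1 - 2*mu/(L + mu) = (L - mu)/(L + mu) = 60/208 = 0.2885


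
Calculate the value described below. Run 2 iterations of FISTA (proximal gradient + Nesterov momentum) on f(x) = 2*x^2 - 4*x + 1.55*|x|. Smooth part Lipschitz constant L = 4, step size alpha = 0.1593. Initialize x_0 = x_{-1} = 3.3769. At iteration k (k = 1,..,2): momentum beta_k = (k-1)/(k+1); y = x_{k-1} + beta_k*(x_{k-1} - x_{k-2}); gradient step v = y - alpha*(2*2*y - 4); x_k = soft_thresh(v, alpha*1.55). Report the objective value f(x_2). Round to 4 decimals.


FISTA on f(x) = 2*x^2 - 4*x + 1.55*|x|
L = 4, alpha = 0.1593
Iteration 1: beta = 0.0, y = 3.3769 + 0.0*(3.3769 - 3.3769) = 3.3769
  grad(y) = 9.5076, v = y - alpha*grad = 1.8623
  prox(v) = soft_thresh(1.8623, 0.2469) = 1.6154
Iteration 2: beta = 0.3333, y = 1.6154 + 0.3333*(1.6154 - 3.3769) = 1.0283
  grad(y) = 0.1131, v = y - alpha*grad = 1.0103
  prox(v) = soft_thresh(1.0103, 0.2469) = 0.7633
f(x_2) = 2*0.7633^2 - 4*0.7633 + 1.55*|0.7633| = -0.7048


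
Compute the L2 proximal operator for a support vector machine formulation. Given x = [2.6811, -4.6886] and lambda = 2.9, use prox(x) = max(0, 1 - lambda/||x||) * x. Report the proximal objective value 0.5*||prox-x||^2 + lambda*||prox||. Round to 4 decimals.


Step 1: Compute ||x||.
||x|| = 5.401
Step 2: Compute scaling factor.
scale = max(0, 1 - 2.9/5.401) = 0.4631
Step 3: prox(x) = [1.2415, -2.1711]
||prox(x)|| = 2.501
Step 4: Proximal objective.
0.5*||prox-x||^2 = 4.205
lambda*||prox|| = 7.2529
Total = 11.458


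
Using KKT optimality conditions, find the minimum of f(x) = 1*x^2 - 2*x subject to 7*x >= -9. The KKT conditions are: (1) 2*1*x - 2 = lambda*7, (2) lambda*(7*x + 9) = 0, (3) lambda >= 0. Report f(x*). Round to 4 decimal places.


Step 1: Try lambda = 0 (constraint inactive).
Stationarity: 2*1*x - 2 = 0
x* = 2/(2*1) = 1.0
Check constraint: 7*1.0 = 7.0 >= -9 -- satisfied.
Step 2: Compute optimal value.
f(x*) = 1*1.0^2 - 2*1.0 = -1.0


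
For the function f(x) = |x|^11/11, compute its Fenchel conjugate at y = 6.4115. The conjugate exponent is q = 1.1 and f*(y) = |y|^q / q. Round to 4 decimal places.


The conjugate exponent q satisfies 1/p + 1/q = 1.
p = 11, so q = 11/(11 - 1) = 1.1
|y|^q = 6.4115^1.1 = 7.7207
f*(6.4115) = 7.7207 / 1.1 = 7.0188


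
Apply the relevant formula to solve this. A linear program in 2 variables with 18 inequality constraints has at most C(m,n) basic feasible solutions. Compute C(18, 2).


Each vertex corresponds to some choice of n active constraints out of m, so the number of vertices is at most C(m, n) = m! / (n!(m-n)!).
m = 18, n = 2
Numerator: 18 * 17
Denominator: 2! = 2
C(18, 2) = 153


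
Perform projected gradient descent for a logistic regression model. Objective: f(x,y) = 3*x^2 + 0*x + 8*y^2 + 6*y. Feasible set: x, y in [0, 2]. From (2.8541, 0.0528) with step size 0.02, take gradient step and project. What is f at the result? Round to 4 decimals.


Step 1: Compute gradient at (2.8541, 0.0528).
grad_x = 2*3*2.8541 + 0 = 17.1246
grad_y = 2*8*0.0528 + 6 = 6.8448
Step 2: Gradient step.
x_raw = 2.8541 - 0.02*17.1246 = 2.5116
y_raw = 0.0528 - 0.02*6.8448 = -0.0841
Step 3: Project onto [0, 2].
x_proj = clip(2.5116) = 2.0
y_proj = clip(-0.0841) = 0.0
Step 4: Evaluate f.
f(2.0, 0.0) = 12.0


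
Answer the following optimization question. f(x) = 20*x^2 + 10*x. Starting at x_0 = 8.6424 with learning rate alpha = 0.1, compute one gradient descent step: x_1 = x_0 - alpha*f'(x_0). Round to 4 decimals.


We compute the gradient at x_0 and apply the update.
f'(x) = 40*x + 10
f'(8.6424) = 40*8.6424 + 10 = 355.696
x_1 = 8.6424 - 0.1*355.696 = -26.9272


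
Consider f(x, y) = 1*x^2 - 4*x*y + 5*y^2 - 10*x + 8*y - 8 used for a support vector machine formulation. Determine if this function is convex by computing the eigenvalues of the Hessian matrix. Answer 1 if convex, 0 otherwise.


The Hessian of f(x,y) = 1*x^2 - 4*x*y + 5*y^2 - 10*x + 8*y - 8 is:
H = [[2, -4], [-4, 10]]
Trace = 2 + 10 = 12
Determinant = 2*10 - (-4)^2 = 4
Discriminant = (12)^2 - 4*4 = 128.0
Eigenvalues: lambda_1 = 0.3431, lambda_2 = 11.6569
The function is convex.

1


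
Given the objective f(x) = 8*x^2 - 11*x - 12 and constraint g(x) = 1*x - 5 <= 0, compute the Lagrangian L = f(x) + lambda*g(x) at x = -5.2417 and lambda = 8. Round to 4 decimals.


Step 1: Evaluate f(x).
f(-5.2417) = 8*(-5.2417)^2 - 11*(-5.2417) - 12 = 265.4621
Step 2: Evaluate g(x).
g(-5.2417) = 1*-5.2417 - 5 = -10.2417
Step 3: Compute Lagrangian.
L = 265.4621 + 8*-10.2417 = 183.5285


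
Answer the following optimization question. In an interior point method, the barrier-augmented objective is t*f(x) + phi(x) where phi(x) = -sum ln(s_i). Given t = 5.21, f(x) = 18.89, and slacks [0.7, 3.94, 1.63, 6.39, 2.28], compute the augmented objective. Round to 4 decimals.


Step 1: Compute log-barrier.
ln values: [-0.3567, 1.3712, 0.4886, 1.8547, 0.8242]
phi = -(-0.3567 + 1.3712 + 0.4886 + 1.8547 + 0.8242) = -4.182
Step 2: Compute augmented objective.
t*f(x) = 5.21*18.89 = 98.4169
Total = 98.4169 - 4.182 = 94.2349


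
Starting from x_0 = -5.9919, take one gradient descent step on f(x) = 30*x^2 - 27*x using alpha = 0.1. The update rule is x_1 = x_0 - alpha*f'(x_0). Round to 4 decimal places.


We compute the gradient at x_0 and apply the update.
f'(x) = 60*x - 27
f'(-5.9919) = 60*-5.9919 - 27 = -386.514
x_1 = -5.9919 - 0.1*-386.514 = 32.6595


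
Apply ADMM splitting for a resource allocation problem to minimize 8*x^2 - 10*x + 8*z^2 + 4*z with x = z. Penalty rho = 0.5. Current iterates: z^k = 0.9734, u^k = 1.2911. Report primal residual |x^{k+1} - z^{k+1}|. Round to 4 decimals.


ADMM iteration with rho = 0.5, z^k = 0.9734, u^k = 1.2911
Step 1: x-update.
Minimize 8*x^2 - 10*x + (0.5/2)*(x - 0.9734 + 1.2911)^2
FOC: (2*8 + 0.5)*x = 10 + 0.5*(0.9734 - 1.2911)
x^{k+1} = 0.5964
Step 2: z-update.
Minimize 8*z^2 + 4*z + (0.5/2)*(0.5964 - z + 1.2911)^2
FOC: (2*8 + 0.5)*z = -4 + 0.5*(0.5964 + 1.2911)
z^{k+1} = -0.1852
Step 3: u-update.
u^{k+1} = 1.2911 + 0.5964 + 0.1852 = 2.0728
Step 4: Primal residual = |0.5964 + 0.1852| = 0.7817


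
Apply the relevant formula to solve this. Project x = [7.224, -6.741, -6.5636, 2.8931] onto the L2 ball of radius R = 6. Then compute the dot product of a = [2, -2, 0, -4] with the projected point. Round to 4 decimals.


Step 1: Compute ||x|| (intermediates to 6 decimals).
||x|| = sqrt(7.224^2 + (-6.741)^2 + (-6.5636)^2 + 2.8931^2) = 12.209756
Step 2: Project.
Since ||x|| > R, scale = R/||x|| = 6/12.209756 = 0.49141, proj(x) = scale * x
proj(x) = [3.549946, -3.312595, -3.225419, 1.421698]
Step 3: Dot product.
a^T * proj(x) = 2*3.549946 - 2*(-3.312595) + 0*(-3.225419) - 4*1.421698 = 8.0383


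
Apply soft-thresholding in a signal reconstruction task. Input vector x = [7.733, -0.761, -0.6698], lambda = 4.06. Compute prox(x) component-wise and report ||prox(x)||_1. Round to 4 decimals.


Soft-thresholding with lambda = 4.06:
prox(7.733) = sign(7.733)*max(|7.733| - 4.06, 0) = 3.673
prox(-0.761) = sign(-0.761)*max(|-0.761| - 4.06, 0) = 0.0
prox(-0.6698) = sign(-0.6698)*max(|-0.6698| - 4.06, 0) = 0.0
prox(x) = [3.673, 0.0, 0.0]
||prox(x)||_1 = 3.673 + 0.0 + 0.0 = 3.673


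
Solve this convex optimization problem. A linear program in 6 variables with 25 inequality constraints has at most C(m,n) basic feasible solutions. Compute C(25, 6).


Each vertex corresponds to some choice of n active constraints out of m, so the number of vertices is at most C(m, n) = m! / (n!(m-n)!).
m = 25, n = 6
Numerator: 25 * 24 * 23 * 22 * 21 * 20
Denominator: 6! = 720
C(25, 6) = 177100


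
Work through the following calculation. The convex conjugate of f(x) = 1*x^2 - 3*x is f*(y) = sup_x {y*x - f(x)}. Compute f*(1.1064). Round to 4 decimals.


f*(y) = sup_x {y*x - a*x^2 - b*x} = sup_x {(y-b)*x - a*x^2}
FOC: (y - b) - 2a*x = 0 => x* = (y - b)/(2a)
x* = (1.1064 + 3)/(2*1) = 2.0532
f*(1.1064) = (y-b)^2/(4a) = (1.1064 + 3)^2/(4*1)
= 16.8625/4 = 4.2156


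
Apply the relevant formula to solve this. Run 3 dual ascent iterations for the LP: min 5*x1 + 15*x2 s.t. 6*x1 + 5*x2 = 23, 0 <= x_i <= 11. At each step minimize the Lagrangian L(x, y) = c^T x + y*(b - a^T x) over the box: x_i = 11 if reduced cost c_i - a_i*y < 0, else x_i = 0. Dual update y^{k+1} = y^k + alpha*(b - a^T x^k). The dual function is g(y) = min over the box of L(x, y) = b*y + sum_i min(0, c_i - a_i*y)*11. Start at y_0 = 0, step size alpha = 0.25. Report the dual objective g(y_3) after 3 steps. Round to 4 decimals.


Dual ascent for LP: min 5*x1 + 15*x2, 6*x1 + 5*x2 = 23, 0 <= x_i <= 11
Step 1: y^k = 0.0, reduced costs: (5.0, 15.0)
  x^k = (0.0, 0.0), subgradient = b - a^T x = 23.0
  y^{k+1} = 0.0 + 0.25*23.0 = 5.75
Step 2: y^k = 5.75, reduced costs: (-29.5, -13.75)
  x^k = (11.0, 11.0), subgradient = b - a^T x = -98.0
  y^{k+1} = 5.75 + 0.25*-98.0 = -18.75
Step 3: y^k = -18.75, reduced costs: (117.5, 108.75)
  x^k = (0.0, 0.0), subgradient = b - a^T x = 23.0
  y^{k+1} = -18.75 + 0.25*23.0 = -13.0
Dual objective at y_3 = -13.0: reduced costs (83.0, 80.0), box minimizer x = (0.0, 0.0)
g(y_3) = b*y + (c1 - a1*y)*x1 + (c2 - a2*y)*x2 = 23*(-13.0) + 83.0*0.0 + 80.0*0.0 = -299.0 + 0.0 + 0.0 = -299.0


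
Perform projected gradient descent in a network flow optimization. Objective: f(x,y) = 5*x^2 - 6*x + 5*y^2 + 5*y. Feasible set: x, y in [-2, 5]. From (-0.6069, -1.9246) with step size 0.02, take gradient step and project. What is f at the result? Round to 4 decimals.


Step 1: Compute gradient at (-0.6069, -1.9246).
grad_x = 2*5*-0.6069 - 6 = -12.069
grad_y = 2*5*-1.9246 + 5 = -14.246
Step 2: Gradient step.
x_raw = -0.6069 - 0.02*-12.069 = -0.3655
y_raw = -1.9246 - 0.02*-14.246 = -1.6397
Step 3: Project onto [-2, 5].
x_proj = clip(-0.3655) = -0.3655
y_proj = clip(-1.6397) = -1.6397
Step 4: Evaluate f.
f(-0.3655, -1.6397) = 8.1055


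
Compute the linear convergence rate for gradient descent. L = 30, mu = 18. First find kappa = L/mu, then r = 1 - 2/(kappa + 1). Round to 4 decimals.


Step 1: Compute the condition number.
kappa = L/mu = 30/18 = 1.6667
Step 2: Compute the convergence rate.
r = 1 - 2/(kappa + 1) = 1 - 2*mu/(L + mu) = (L - mu)/(L + mu) = 12/48 = 0.25


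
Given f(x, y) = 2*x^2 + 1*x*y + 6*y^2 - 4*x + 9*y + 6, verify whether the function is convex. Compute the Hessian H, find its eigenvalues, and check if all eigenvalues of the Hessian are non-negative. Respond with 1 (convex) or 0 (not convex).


The Hessian of f(x,y) = 2*x^2 + 1*x*y + 6*y^2 - 4*x + 9*y + 6 is:
H = [[4, 1], [1, 12]]
Trace = 4 + 12 = 16
Determinant = 4*12 - (1)^2 = 47
Discriminant = (16)^2 - 4*47 = 68.0
Eigenvalues: lambda_1 = 3.8769, lambda_2 = 12.1231
The function is convex.

1


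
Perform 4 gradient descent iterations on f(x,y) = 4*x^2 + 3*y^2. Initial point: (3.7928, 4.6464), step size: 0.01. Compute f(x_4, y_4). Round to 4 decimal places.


Gradient descent on f(x,y) = 4*x^2 + 3*y^2.
Starting point: (3.7928, 4.6464), alpha = 0.01
Step 1: grad_x = 2*4*3.7928 = 30.3424, grad_y = 2*3*4.6464 = 27.8784
  x_1 = 3.7928 - 0.01*30.3424 = 3.4894
  y_1 = 4.6464 - 0.01*27.8784 = 4.3676
Step 2: grad_x = 2*4*3.4894 = 27.915, grad_y = 2*3*4.3676 = 26.2057
  x_2 = 3.4894 - 0.01*27.915 = 3.2102
  y_2 = 4.3676 - 0.01*26.2057 = 4.1056
Step 3: grad_x = 2*4*3.2102 = 25.6818, grad_y = 2*3*4.1056 = 24.6334
  x_3 = 3.2102 - 0.01*25.6818 = 2.9534
  y_3 = 4.1056 - 0.01*24.6334 = 3.8592
Step 4: grad_x = 2*4*2.9534 = 23.6273, grad_y = 2*3*3.8592 = 23.1554
  x_4 = 2.9534 - 0.01*23.6273 = 2.7171
  y_4 = 3.8592 - 0.01*23.1554 = 3.6277
f(2.7171, 3.6277) = 4*2.7171^2 + 3*3.6277^2 = 69.0113


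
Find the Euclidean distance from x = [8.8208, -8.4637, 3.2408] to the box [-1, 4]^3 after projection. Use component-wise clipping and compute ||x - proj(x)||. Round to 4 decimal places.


Project each component onto [-1, 4].
clip(8.8208) = 4.0, clip(-8.4637) = -1.0, clip(3.2408) = 3.2408
Projection = [4.0, -1.0, 3.2408]
Squared diffs: [23.2401, 55.7068, 0.0]
Distance = sqrt(78.9469) = 8.8852


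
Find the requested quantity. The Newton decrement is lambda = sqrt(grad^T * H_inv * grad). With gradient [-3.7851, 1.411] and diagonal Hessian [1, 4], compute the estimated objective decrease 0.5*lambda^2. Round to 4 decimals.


Step 1: H is diagonal, so H^(-1) * g = [-3.7851, 0.3528].
Step 2: g^T H^(-1) g = sum_i g_i^2 / H_ii
  = (-3.7851)^2/1 + (1.411)^2/4
  = 14.327 + 0.4977 = 14.8247
Step 3: Objective decrease = 0.5 * g^T H^(-1) g = 7.4124


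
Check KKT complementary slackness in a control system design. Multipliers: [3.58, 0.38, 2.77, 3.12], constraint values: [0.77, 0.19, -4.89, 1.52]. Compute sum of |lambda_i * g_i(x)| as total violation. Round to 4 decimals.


KKT complementary slackness check:
lambda_1 * g_1 = 3.58 * 0.77 = 2.7566
lambda_2 * g_2 = 0.38 * 0.19 = 0.0722
lambda_3 * g_3 = 2.77 * -4.89 = -13.5453
lambda_4 * g_4 = 3.12 * 1.52 = 4.7424
Total violation = 2.7566 + 0.0722 + 13.5453 + 4.7424 = 21.1165


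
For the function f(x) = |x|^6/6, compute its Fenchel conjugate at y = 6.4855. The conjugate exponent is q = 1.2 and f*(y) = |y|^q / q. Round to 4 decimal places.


The conjugate exponent q satisfies 1/p + 1/q = 1.
p = 6, so q = 6/(6 - 1) = 1.2
|y|^q = 6.4855^1.2 = 9.4261
f*(6.4855) = 9.4261 / 1.2 = 7.8551


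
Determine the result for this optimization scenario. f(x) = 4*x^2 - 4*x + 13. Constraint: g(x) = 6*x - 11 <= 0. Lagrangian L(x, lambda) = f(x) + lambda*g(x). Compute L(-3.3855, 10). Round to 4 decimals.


Step 1: Evaluate f(x).
f(-3.3855) = 4*(-3.3855)^2 - 4*(-3.3855) + 13 = 72.3884
Step 2: Evaluate g(x).
g(-3.3855) = 6*-3.3855 - 11 = -31.313
Step 3: Compute Lagrangian.
L = 72.3884 + 10*-31.313 = -240.7416


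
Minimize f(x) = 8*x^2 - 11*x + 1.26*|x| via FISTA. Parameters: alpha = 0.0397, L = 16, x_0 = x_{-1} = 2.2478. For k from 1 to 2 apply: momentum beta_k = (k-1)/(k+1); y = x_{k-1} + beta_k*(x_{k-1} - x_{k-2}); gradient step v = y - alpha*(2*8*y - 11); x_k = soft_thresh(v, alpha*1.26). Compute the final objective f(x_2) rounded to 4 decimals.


FISTA on f(x) = 8*x^2 - 11*x + 1.26*|x|
L = 16, alpha = 0.0397
Iteration 1: beta = 0.0, y = 2.2478 + 0.0*(2.2478 - 2.2478) = 2.2478
  grad(y) = 24.9648, v = y - alpha*grad = 1.2567
  prox(v) = soft_thresh(1.2567, 0.05) = 1.2067
Iteration 2: beta = 0.3333, y = 1.2067 + 0.3333*(1.2067 - 2.2478) = 0.8596
  grad(y) = 2.7541, v = y - alpha*grad = 0.7503
  prox(v) = soft_thresh(0.7503, 0.05) = 0.7003
f(x_2) = 8*0.7003^2 - 11*0.7003 + 1.26*|0.7003| = -2.8976


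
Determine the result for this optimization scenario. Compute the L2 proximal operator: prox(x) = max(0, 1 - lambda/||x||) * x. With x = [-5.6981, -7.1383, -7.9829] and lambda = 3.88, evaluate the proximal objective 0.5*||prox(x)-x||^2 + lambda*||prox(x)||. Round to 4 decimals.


Step 1: Compute ||x||.
||x|| = 12.1306
Step 2: Compute scaling factor.
scale = max(0, 1 - 3.88/12.1306) = 0.6801
Step 3: prox(x) = [-3.8755, -4.8551, -5.4295]
||prox(x)|| = 8.2506
Step 4: Proximal objective.
0.5*||prox-x||^2 = 7.5272
lambda*||prox|| = 32.0123
Total = 39.5394


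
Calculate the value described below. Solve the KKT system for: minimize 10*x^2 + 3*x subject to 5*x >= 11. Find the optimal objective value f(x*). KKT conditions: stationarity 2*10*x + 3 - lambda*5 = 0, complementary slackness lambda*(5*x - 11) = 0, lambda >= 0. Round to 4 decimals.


Step 1: Try lambda = 0 (constraint inactive).
x_unc = -3/(2*10) = -0.15
Check: 5*-0.15 = -0.75 < 11 -- violated!
Step 2: Constraint must be active: 5*x = 11
x* = 11/5 = 2.2
lambda = (2*10*2.2 + 3)/5 = 9.4
Step 3: Compute optimal value.
f(x*) = 10*2.2^2 + 3*2.2 = 55.0


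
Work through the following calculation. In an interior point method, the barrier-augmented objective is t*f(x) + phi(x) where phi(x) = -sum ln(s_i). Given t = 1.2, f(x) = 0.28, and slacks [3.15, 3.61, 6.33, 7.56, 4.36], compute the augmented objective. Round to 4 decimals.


Step 1: Compute log-barrier.
ln values: [1.1474, 1.2837, 1.8453, 2.0229, 1.4725]
phi = -(1.1474 + 1.2837 + 1.8453 + 2.0229 + 1.4725) = -7.7718
Step 2: Compute augmented objective.
t*f(x) = 1.2*0.28 = 0.336
Total = 0.336 - 7.7718 = -7.4358


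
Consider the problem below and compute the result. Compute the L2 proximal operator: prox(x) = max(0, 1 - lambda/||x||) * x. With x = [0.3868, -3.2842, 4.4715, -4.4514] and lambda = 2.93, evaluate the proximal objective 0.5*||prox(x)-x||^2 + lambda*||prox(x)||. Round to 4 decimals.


Step 1: Compute ||x||.
||x|| = 7.1235
Step 2: Compute scaling factor.
scale = max(0, 1 - 2.93/7.1235) = 0.5887
Step 3: prox(x) = [0.2277, -1.9334, 2.6323, -2.6205]
||prox(x)|| = 4.1935
Step 4: Proximal objective.
0.5*||prox-x||^2 = 4.2925
lambda*||prox|| = 12.287
Total = 16.5795


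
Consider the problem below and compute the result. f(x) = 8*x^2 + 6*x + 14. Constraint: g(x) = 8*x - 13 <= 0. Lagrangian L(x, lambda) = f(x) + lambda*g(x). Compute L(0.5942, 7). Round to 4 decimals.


Step 1: Evaluate f(x).
f(0.5942) = 8*0.5942^2 + 6*0.5942 + 14 = 20.3898
Step 2: Evaluate g(x).
g(0.5942) = 8*0.5942 - 13 = -8.2464
Step 3: Compute Lagrangian.
L = 20.3898 + 7*-8.2464 = -37.335


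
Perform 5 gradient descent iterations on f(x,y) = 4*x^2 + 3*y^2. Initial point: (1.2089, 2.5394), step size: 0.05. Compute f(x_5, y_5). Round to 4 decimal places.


Gradient descent on f(x,y) = 4*x^2 + 3*y^2.
Starting point: (1.2089, 2.5394), alpha = 0.05
Step 1: grad_x = 2*4*1.2089 = 9.6712, grad_y = 2*3*2.5394 = 15.2364
  x_1 = 1.2089 - 0.05*9.6712 = 0.7253
  y_1 = 2.5394 - 0.05*15.2364 = 1.7776
Step 2: grad_x = 2*4*0.7253 = 5.8027, grad_y = 2*3*1.7776 = 10.6655
  x_2 = 0.7253 - 0.05*5.8027 = 0.4352
  y_2 = 1.7776 - 0.05*10.6655 = 1.2443
Step 3: grad_x = 2*4*0.4352 = 3.4816, grad_y = 2*3*1.2443 = 7.4658
  x_3 = 0.4352 - 0.05*3.4816 = 0.2611
  y_3 = 1.2443 - 0.05*7.4658 = 0.871
Step 4: grad_x = 2*4*0.2611 = 2.089, grad_y = 2*3*0.871 = 5.2261
  x_4 = 0.2611 - 0.05*2.089 = 0.1567
  y_4 = 0.871 - 0.05*5.2261 = 0.6097
Step 5: grad_x = 2*4*0.1567 = 1.2534, grad_y = 2*3*0.6097 = 3.6583
  x_5 = 0.1567 - 0.05*1.2534 = 0.094
  y_5 = 0.6097 - 0.05*3.6583 = 0.4268
f(0.094, 0.4268) = 4*0.094^2 + 3*0.4268^2 = 0.5818


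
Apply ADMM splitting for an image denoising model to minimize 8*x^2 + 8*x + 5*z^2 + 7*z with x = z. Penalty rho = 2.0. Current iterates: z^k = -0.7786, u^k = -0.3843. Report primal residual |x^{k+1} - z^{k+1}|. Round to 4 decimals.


ADMM iteration with rho = 2.0, z^k = -0.7786, u^k = -0.3843
Step 1: x-update.
Minimize 8*x^2 + 8*x + (2.0/2)*(x + 0.7786 - 0.3843)^2
FOC: (2*8 + 2.0)*x = -8 + 2.0*(-0.7786 + 0.3843)
x^{k+1} = -0.4883
Step 2: z-update.
Minimize 5*z^2 + 7*z + (2.0/2)*(-0.4883 - z - 0.3843)^2
FOC: (2*5 + 2.0)*z = -7 + 2.0*(-0.4883 - 0.3843)
z^{k+1} = -0.7288
Step 3: u-update.
u^{k+1} = -0.3843 - 0.4883 + 0.7288 = -0.1438
Step 4: Primal residual = |-0.4883 + 0.7288| = 0.2405


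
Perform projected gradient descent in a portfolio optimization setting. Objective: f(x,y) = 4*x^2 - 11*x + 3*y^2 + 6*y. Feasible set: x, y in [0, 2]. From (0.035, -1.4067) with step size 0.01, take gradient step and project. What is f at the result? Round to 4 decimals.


Step 1: Compute gradient at (0.035, -1.4067).
grad_x = 2*4*0.035 - 11 = -10.72
grad_y = 2*3*-1.4067 + 6 = -2.4402
Step 2: Gradient step.
x_raw = 0.035 - 0.01*-10.72 = 0.1422
y_raw = -1.4067 - 0.01*-2.4402 = -1.3823
Step 3: Project onto [0, 2].
x_proj = clip(0.1422) = 0.1422
y_proj = clip(-1.3823) = 0.0
Step 4: Evaluate f.
f(0.1422, 0.0) = -1.4833


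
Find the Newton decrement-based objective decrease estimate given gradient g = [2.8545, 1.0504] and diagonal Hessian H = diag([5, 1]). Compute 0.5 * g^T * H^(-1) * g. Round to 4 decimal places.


Step 1: H is diagonal, so H^(-1) * g = [0.5709, 1.0504].
Step 2: g^T H^(-1) g = sum_i g_i^2 / H_ii
  = (2.8545)^2/5 + (1.0504)^2/1
  = 1.6296 + 1.1033 = 2.733
Step 3: Objective decrease = 0.5 * g^T H^(-1) g = 1.3665


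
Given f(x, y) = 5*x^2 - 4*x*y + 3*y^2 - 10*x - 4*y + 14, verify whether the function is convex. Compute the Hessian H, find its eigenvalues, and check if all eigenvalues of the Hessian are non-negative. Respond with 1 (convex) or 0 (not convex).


The Hessian of f(x,y) = 5*x^2 - 4*x*y + 3*y^2 - 10*x - 4*y + 14 is:
H = [[10, -4], [-4, 6]]
Trace = 10 + 6 = 16
Determinant = 10*6 - (-4)^2 = 44
Discriminant = (16)^2 - 4*44 = 80.0
Eigenvalues: lambda_1 = 3.5279, lambda_2 = 12.4721
The function is convex.

1


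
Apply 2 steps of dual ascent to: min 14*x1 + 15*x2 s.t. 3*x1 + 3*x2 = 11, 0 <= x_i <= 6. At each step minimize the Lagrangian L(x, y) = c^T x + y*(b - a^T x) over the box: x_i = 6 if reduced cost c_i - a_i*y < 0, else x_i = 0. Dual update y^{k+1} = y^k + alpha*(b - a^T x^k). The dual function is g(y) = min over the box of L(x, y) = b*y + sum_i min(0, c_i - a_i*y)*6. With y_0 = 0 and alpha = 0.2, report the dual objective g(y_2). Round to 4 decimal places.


Dual ascent for LP: min 14*x1 + 15*x2, 3*x1 + 3*x2 = 11, 0 <= x_i <= 6
Step 1: y^k = 0.0, reduced costs: (14.0, 15.0)
  x^k = (0.0, 0.0), subgradient = b - a^T x = 11.0
  y^{k+1} = 0.0 + 0.2*11.0 = 2.2
Step 2: y^k = 2.2, reduced costs: (7.4, 8.4)
  x^k = (0.0, 0.0), subgradient = b - a^T x = 11.0
  y^{k+1} = 2.2 + 0.2*11.0 = 4.4
Dual objective at y_2 = 4.4: reduced costs (0.8, 1.8), box minimizer x = (0.0, 0.0)
g(y_2) = b*y + (c1 - a1*y)*x1 + (c2 - a2*y)*x2 = 11*4.4 + 0.8*0.0 + 1.8*0.0 = 48.4 + 0.0 + 0.0 = 48.4


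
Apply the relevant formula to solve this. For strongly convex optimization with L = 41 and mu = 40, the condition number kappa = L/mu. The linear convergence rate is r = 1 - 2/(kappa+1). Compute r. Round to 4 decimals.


Step 1: Compute the condition number.
kappa = L/mu = 41/40 = 1.025
Step 2: Compute the convergence rate.
r = 1 - 2/(kappa + 1) = 1 - 2*mu/(L + mu) = (L - mu)/(L + mu) = 1/81 = 0.0123


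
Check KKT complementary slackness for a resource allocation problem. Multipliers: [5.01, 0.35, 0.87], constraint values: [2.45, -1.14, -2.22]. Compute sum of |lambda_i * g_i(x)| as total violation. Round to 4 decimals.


KKT complementary slackness check:
lambda_1 * g_1 = 5.01 * 2.45 = 12.2745
lambda_2 * g_2 = 0.35 * -1.14 = -0.399
lambda_3 * g_3 = 0.87 * -2.22 = -1.9314
Total violation = 12.2745 + 0.399 + 1.9314 = 14.6049


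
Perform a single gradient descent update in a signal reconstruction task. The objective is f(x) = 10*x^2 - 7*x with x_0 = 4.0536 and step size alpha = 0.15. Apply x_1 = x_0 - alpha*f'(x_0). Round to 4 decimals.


We compute the gradient at x_0 and apply the update.
f'(x) = 20*x - 7
f'(4.0536) = 20*4.0536 - 7 = 74.072
x_1 = 4.0536 - 0.15*74.072 = -7.0572


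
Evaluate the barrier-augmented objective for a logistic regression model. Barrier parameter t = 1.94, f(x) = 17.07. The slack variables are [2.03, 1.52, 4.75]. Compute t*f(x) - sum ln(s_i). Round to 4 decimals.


Step 1: Compute log-barrier.
ln values: [0.708, 0.4187, 1.5581]
phi = -(0.708 + 0.4187 + 1.5581) = -2.6849
Step 2: Compute augmented objective.
t*f(x) = 1.94*17.07 = 33.1158
Total = 33.1158 - 2.6849 = 30.4309


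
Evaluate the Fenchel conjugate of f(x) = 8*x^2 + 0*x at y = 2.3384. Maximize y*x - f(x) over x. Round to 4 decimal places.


f*(y) = sup_x {y*x - a*x^2 - b*x} = sup_x {(y-b)*x - a*x^2}
FOC: (y - b) - 2a*x = 0 => x* = (y - b)/(2a)
x* = (2.3384 - 0)/(2*8) = 0.1462
f*(2.3384) = (y-b)^2/(4a) = (2.3384 - 0)^2/(4*8)
= 5.4681/32 = 0.1709


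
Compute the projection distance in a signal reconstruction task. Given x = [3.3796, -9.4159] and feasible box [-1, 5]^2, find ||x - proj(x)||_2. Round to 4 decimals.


Project each component onto [-1, 5].
clip(3.3796) = 3.3796, clip(-9.4159) = -1.0
Projection = [3.3796, -1.0]
Squared diffs: [0.0, 70.8274]
Distance = sqrt(70.8274) = 8.4159


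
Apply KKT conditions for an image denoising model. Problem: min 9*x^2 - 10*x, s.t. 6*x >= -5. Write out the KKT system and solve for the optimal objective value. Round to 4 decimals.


Step 1: Try lambda = 0 (constraint inactive).
Stationarity: 2*9*x - 10 = 0
x* = 10/(2*9) = 5/9 = 0.5556 (rounded; the exact value 5/9 is used below)
Check constraint: 6*0.5556 = 3.3336 >= -5 -- satisfied.
Step 2: Compute optimal value.
f(x*) = 9*(5/9)^2 - 10*(5/9) = -2.7778


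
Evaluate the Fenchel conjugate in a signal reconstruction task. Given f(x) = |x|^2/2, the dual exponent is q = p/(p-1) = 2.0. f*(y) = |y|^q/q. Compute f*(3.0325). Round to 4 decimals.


The conjugate exponent q satisfies 1/p + 1/q = 1.
p = 2, so q = 2/(2 - 1) = 2.0
|y|^q = 3.0325^2.0 = 9.1961
f*(3.0325) = 9.1961 / 2.0 = 4.598


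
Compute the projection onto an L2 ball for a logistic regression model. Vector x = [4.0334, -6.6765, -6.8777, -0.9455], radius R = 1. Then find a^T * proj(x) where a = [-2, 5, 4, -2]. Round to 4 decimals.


Step 1: Compute ||x|| (intermediates to 6 decimals).
||x|| = sqrt(4.0334^2 + (-6.6765)^2 + (-6.8777)^2 + (-0.9455)^2) = 10.442255
Step 2: Project.
Since ||x|| > R, scale = R/||x|| = 1/10.442255 = 0.095765, proj(x) = scale * x
proj(x) = [0.386259, -0.639375, -0.658643, -0.090546]
Step 3: Dot product.
a^T * proj(x) = -2*0.386259 + 5*(-0.639375) + 4*(-0.658643) - 2*(-0.090546) = -6.4229


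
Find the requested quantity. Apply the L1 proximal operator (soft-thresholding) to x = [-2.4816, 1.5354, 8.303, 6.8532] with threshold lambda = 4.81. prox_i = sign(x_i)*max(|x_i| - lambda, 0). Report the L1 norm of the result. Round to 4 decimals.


Soft-thresholding with lambda = 4.81:
prox(-2.4816) = sign(-2.4816)*max(|-2.4816| - 4.81, 0) = 0.0
prox(1.5354) = sign(1.5354)*max(|1.5354| - 4.81, 0) = 0.0
prox(8.303) = sign(8.303)*max(|8.303| - 4.81, 0) = 3.493
prox(6.8532) = sign(6.8532)*max(|6.8532| - 4.81, 0) = 2.0432
prox(x) = [0.0, 0.0, 3.493, 2.0432]
||prox(x)||_1 = 0.0 + 0.0 + 3.493 + 2.0432 = 5.5362


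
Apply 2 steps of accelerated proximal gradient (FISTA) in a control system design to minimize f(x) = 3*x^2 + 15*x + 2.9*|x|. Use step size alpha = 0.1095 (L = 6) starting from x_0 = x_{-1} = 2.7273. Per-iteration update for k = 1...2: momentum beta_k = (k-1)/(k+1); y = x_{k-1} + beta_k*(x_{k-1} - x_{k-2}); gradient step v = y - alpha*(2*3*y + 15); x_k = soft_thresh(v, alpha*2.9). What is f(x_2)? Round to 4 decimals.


FISTA on f(x) = 3*x^2 + 15*x + 2.9*|x|
L = 6, alpha = 0.1095
Iteration 1: beta = 0.0, y = 2.7273 + 0.0*(2.7273 - 2.7273) = 2.7273
  grad(y) = 31.3638, v = y - alpha*grad = -0.707
  prox(v) = soft_thresh(-0.707, 0.3176) = -0.3895
Iteration 2: beta = 0.3333, y = -0.3895 + 0.3333*(-0.3895 - 2.7273) = -1.4284
  grad(y) = 6.4295, v = y - alpha*grad = -2.1324
  prox(v) = soft_thresh(-2.1324, 0.3176) = -1.8149
f(x_2) = 3*(-1.8149)^2 + 15*(-1.8149) + 2.9*|-1.8149| = -12.0787


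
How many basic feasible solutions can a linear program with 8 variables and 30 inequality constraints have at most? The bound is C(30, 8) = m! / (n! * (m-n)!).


Each vertex corresponds to some choice of n active constraints out of m, so the number of vertices is at most C(m, n) = m! / (n!(m-n)!).
m = 30, n = 8
Numerator: 30 * 29 * 28 * 27 * 26 * 25 * 24 * 23
Denominator: 8! = 40320
C(30, 8) = 5852925


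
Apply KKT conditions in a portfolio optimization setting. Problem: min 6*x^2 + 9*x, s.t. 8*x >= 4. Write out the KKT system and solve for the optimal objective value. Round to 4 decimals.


Step 1: Try lambda = 0 (constraint inactive).
x_unc = -9/(2*6) = -0.75
Check: 8*-0.75 = -6.0 < 4 -- violated!
Step 2: Constraint must be active: 8*x = 4
x* = 4/8 = 0.5
lambda = (2*6*0.5 + 9)/8 = 1.875
Step 3: Compute optimal value.
f(x*) = 6*0.5^2 + 9*0.5 = 6.0


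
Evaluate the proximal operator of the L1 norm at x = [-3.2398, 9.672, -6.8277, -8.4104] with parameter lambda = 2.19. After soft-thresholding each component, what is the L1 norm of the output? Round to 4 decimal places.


Soft-thresholding with lambda = 2.19:
prox(-3.2398) = sign(-3.2398)*max(|-3.2398| - 2.19, 0) = -1.0498
prox(9.672) = sign(9.672)*max(|9.672| - 2.19, 0) = 7.482
prox(-6.8277) = sign(-6.8277)*max(|-6.8277| - 2.19, 0) = -4.6377
prox(-8.4104) = sign(-8.4104)*max(|-8.4104| - 2.19, 0) = -6.2204
prox(x) = [-1.0498, 7.482, -4.6377, -6.2204]
||prox(x)||_1 = 1.0498 + 7.482 + 4.6377 + 6.2204 = 19.3899


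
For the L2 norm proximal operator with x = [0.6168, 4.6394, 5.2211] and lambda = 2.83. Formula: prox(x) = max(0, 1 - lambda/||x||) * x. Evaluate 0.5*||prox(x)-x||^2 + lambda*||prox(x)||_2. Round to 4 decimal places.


Step 1: Compute ||x||.
||x|| = 7.0117
Step 2: Compute scaling factor.
scale = max(0, 1 - 2.83/7.0117) = 0.5964
Step 3: prox(x) = [0.3679, 2.7669, 3.1138]
||prox(x)|| = 4.1817
Step 4: Proximal objective.
0.5*||prox-x||^2 = 4.0045
lambda*||prox|| = 11.8342
Total = 15.8387


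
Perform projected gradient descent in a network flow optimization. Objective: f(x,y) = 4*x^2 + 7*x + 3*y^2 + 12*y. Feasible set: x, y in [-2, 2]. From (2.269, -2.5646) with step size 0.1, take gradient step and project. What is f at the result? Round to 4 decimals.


Step 1: Compute gradient at (2.269, -2.5646).
grad_x = 2*4*2.269 + 7 = 25.152
grad_y = 2*3*-2.5646 + 12 = -3.3876
Step 2: Gradient step.
x_raw = 2.269 - 0.1*25.152 = -0.2462
y_raw = -2.5646 - 0.1*-3.3876 = -2.2258
Step 3: Project onto [-2, 2].
x_proj = clip(-0.2462) = -0.2462
y_proj = clip(-2.2258) = -2.0
Step 4: Evaluate f.
f(-0.2462, -2.0) = -13.4809


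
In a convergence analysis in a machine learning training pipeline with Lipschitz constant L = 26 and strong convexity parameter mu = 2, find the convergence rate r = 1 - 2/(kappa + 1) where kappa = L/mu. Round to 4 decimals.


Step 1: Compute the condition number.
kappa = L/mu = 26/2 = 13.0
Step 2: Compute the convergence rate.
r = 1 - 2/(kappa + 1) = 1 - 2*mu/(L + mu) = (L - mu)/(L + mu) = 24/28 = 0.8571


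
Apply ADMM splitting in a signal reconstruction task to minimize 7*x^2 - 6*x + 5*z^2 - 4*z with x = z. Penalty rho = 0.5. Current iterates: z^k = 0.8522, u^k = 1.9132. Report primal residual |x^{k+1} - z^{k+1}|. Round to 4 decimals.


ADMM iteration with rho = 0.5, z^k = 0.8522, u^k = 1.9132
Step 1: x-update.
Minimize 7*x^2 - 6*x + (0.5/2)*(x - 0.8522 + 1.9132)^2
FOC: (2*7 + 0.5)*x = 6 + 0.5*(0.8522 - 1.9132)
x^{k+1} = 0.3772
Step 2: z-update.
Minimize 5*z^2 - 4*z + (0.5/2)*(0.3772 - z + 1.9132)^2
FOC: (2*5 + 0.5)*z = 4 + 0.5*(0.3772 + 1.9132)
z^{k+1} = 0.49
Step 3: u-update.
u^{k+1} = 1.9132 + 0.3772 - 0.49 = 1.8004
Step 4: Primal residual = |0.3772 - 0.49| = 0.1128


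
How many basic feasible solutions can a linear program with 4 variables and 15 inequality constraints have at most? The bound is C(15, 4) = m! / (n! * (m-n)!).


Each vertex corresponds to some choice of n active constraints out of m, so the number of vertices is at most C(m, n) = m! / (n!(m-n)!).
m = 15, n = 4
Numerator: 15 * 14 * 13 * 12
Denominator: 4! = 24
C(15, 4) = 1365


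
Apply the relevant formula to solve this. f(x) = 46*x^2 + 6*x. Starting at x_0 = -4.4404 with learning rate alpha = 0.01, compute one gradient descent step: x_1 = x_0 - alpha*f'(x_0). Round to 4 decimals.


We compute the gradient at x_0 and apply the update.
f'(x) = 92*x + 6
f'(-4.4404) = 92*-4.4404 + 6 = -402.5168
x_1 = -4.4404 - 0.01*-402.5168 = -0.4152


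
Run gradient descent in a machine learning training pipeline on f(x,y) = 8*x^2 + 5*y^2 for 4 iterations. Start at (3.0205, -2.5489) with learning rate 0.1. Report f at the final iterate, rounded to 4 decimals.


Gradient descent on f(x,y) = 8*x^2 + 5*y^2.
Starting point: (3.0205, -2.5489), alpha = 0.1
Step 1: grad_x = 2*8*3.0205 = 48.328, grad_y = 2*5*-2.5489 = -25.489
  x_1 = 3.0205 - 0.1*48.328 = -1.8123
  y_1 = -2.5489 - 0.1*-25.489 = 0.0
Step 2: grad_x = 2*8*-1.8123 = -28.9968, grad_y = 2*5*0.0 = 0.0
  x_2 = -1.8123 - 0.1*-28.9968 = 1.0874
  y_2 = 0.0 - 0.1*0.0 = 0.0
Step 3: grad_x = 2*8*1.0874 = 17.3981, grad_y = 2*5*0.0 = 0.0
  x_3 = 1.0874 - 0.1*17.3981 = -0.6524
  y_3 = 0.0 - 0.1*0.0 = 0.0
Step 4: grad_x = 2*8*-0.6524 = -10.4388, grad_y = 2*5*0.0 = 0.0
  x_4 = -0.6524 - 0.1*-10.4388 = 0.3915
  y_4 = 0.0 - 0.1*0.0 = 0.0
f(0.3915, 0.0) = 8*0.3915^2 + 5*0.0^2 = 1.2259


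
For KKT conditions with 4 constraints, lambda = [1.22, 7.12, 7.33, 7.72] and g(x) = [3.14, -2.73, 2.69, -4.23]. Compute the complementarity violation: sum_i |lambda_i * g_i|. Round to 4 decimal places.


KKT complementary slackness check:
lambda_1 * g_1 = 1.22 * 3.14 = 3.8308
lambda_2 * g_2 = 7.12 * -2.73 = -19.4376
lambda_3 * g_3 = 7.33 * 2.69 = 19.7177
lambda_4 * g_4 = 7.72 * -4.23 = -32.6556
Total violation = 3.8308 + 19.4376 + 19.7177 + 32.6556 = 75.6417


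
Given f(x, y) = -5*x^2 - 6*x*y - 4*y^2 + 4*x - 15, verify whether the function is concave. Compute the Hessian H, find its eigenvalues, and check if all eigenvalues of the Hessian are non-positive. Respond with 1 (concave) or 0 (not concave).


The Hessian of f(x,y) = -5*x^2 - 6*x*y - 4*y^2 + 4*x - 15 is:
H = [[-10, -6], [-6, -8]]
Trace = -10 - 8 = -18
Determinant = -10*-8 - (-6)^2 = 44
Discriminant = (-18)^2 - 4*44 = 148.0
Eigenvalues: lambda_1 = -15.0828, lambda_2 = -2.9172
The function is concave.

1


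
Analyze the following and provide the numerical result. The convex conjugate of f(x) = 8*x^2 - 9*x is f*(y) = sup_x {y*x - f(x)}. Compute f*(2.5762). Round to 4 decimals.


f*(y) = sup_x {y*x - a*x^2 - b*x} = sup_x {(y-b)*x - a*x^2}
FOC: (y - b) - 2a*x = 0 => x* = (y - b)/(2a)
x* = (2.5762 + 9)/(2*8) = 0.7235
f*(2.5762) = (y-b)^2/(4a) = (2.5762 + 9)^2/(4*8)
= 134.0084/32 = 4.1878


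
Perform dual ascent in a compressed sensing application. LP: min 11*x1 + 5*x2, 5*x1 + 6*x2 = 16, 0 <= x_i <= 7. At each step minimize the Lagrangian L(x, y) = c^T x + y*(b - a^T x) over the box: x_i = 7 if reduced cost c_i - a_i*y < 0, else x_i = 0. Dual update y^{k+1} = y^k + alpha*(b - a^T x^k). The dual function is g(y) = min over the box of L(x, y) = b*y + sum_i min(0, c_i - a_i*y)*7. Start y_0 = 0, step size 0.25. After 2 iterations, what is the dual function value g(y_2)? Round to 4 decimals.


Dual ascent for LP: min 11*x1 + 5*x2, 5*x1 + 6*x2 = 16, 0 <= x_i <= 7
Step 1: y^k = 0.0, reduced costs: (11.0, 5.0)
  x^k = (0.0, 0.0), subgradient = b - a^T x = 16.0
  y^{k+1} = 0.0 + 0.25*16.0 = 4.0
Step 2: y^k = 4.0, reduced costs: (-9.0, -19.0)
  x^k = (7.0, 7.0), subgradient = b - a^T x = -61.0
  y^{k+1} = 4.0 + 0.25*-61.0 = -11.25
Dual objective at y_2 = -11.25: reduced costs (67.25, 72.5), box minimizer x = (0.0, 0.0)
g(y_2) = b*y + (c1 - a1*y)*x1 + (c2 - a2*y)*x2 = 16*(-11.25) + 67.25*0.0 + 72.5*0.0 = -180.0 + 0.0 + 0.0 = -180.0


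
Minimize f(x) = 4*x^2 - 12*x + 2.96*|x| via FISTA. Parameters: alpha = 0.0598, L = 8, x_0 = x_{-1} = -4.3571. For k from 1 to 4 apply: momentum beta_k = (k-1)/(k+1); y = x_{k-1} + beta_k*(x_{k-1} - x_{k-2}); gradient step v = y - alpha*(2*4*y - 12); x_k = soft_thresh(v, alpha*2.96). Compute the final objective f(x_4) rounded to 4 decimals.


FISTA on f(x) = 4*x^2 - 12*x + 2.96*|x|
L = 8, alpha = 0.0598
Iteration 1: beta = 0.0, y = -4.3571 + 0.0*(-4.3571 + 4.3571) = -4.3571
  grad(y) = -46.8568, v = y - alpha*grad = -1.5551
  prox(v) = soft_thresh(-1.5551, 0.177) = -1.3781
Iteration 2: beta = 0.3333, y = -1.3781 + 0.3333*(-1.3781 + 4.3571) = -0.385
  grad(y) = -15.0803, v = y - alpha*grad = 0.5168
  prox(v) = soft_thresh(0.5168, 0.177) = 0.3398
Iteration 3: beta = 0.5, y = 0.3398 + 0.5*(0.3398 + 1.3781) = 1.1987
  grad(y) = -2.4107, v = y - alpha*grad = 1.3428
  prox(v) = soft_thresh(1.3428, 0.177) = 1.1658
Iteration 4: beta = 0.6, y = 1.1658 + 0.6*(1.1658 - 0.3398) = 1.6614
  grad(y) = 1.2916, v = y - alpha*grad = 1.5842
  prox(v) = soft_thresh(1.5842, 0.177) = 1.4072
f(x_4) = 4*1.4072^2 - 12*1.4072 + 2.96*|1.4072| = -4.8002


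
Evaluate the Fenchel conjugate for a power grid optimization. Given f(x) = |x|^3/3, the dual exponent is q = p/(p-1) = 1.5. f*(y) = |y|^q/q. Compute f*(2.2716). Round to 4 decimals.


The conjugate exponent q satisfies 1/p + 1/q = 1.
p = 3, so q = 3/(3 - 1) = 1.5
|y|^q = 2.2716^1.5 = 3.4237
f*(2.2716) = 3.4237 / 1.5 = 2.2825


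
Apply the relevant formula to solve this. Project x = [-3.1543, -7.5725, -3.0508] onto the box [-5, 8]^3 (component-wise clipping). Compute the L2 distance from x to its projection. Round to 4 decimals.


Project each component onto [-5, 8].
clip(-3.1543) = -3.1543, clip(-7.5725) = -5.0, clip(-3.0508) = -3.0508
Projection = [-3.1543, -5.0, -3.0508]
Squared diffs: [0.0, 6.6178, 0.0]
Distance = sqrt(6.6178) = 2.5725


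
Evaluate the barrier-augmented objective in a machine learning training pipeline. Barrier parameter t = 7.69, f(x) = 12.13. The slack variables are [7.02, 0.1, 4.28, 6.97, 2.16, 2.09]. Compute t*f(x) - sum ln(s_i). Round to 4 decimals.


Step 1: Compute log-barrier.
ln values: [1.9488, -2.3026, 1.454, 1.9416, 0.7701, 0.7372]
phi = -(1.9488 - 2.3026 + 1.454 + 1.9416 + 0.7701 + 0.7372) = -4.549
Step 2: Compute augmented objective.
t*f(x) = 7.69*12.13 = 93.2797
Total = 93.2797 - 4.549 = 88.7307


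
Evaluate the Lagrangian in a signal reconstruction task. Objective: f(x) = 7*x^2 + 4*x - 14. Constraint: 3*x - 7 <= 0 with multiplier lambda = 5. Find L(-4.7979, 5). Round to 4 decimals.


Step 1: Evaluate f(x).
f(-4.7979) = 7*(-4.7979)^2 + 4*(-4.7979) - 14 = 127.9473
Step 2: Evaluate g(x).
g(-4.7979) = 3*-4.7979 - 7 = -21.3937
Step 3: Compute Lagrangian.
L = 127.9473 + 5*-21.3937 = 20.9788


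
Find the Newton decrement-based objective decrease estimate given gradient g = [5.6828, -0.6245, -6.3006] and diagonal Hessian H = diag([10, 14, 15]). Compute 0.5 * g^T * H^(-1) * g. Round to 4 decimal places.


Step 1: H is diagonal, so H^(-1) * g = [0.5683, -0.0446, -0.42].
Step 2: g^T H^(-1) g = sum_i g_i^2 / H_ii
  = (5.6828)^2/10 + (-0.6245)^2/14 + (-6.3006)^2/15
  = 3.2294 + 0.0279 + 2.6465 = 5.9038
Step 3: Objective decrease = 0.5 * g^T H^(-1) g = 2.9519


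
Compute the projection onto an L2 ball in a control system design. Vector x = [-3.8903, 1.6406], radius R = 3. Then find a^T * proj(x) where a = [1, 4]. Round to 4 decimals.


Step 1: Compute ||x|| (intermediates to 6 decimals).
||x|| = sqrt((-3.8903)^2 + 1.6406^2) = 4.222085
Step 2: Project.
Since ||x|| > R, scale = R/||x|| = 3/4.222085 = 0.710549, proj(x) = scale * x
proj(x) = [-2.764249, 1.165727]
Step 3: Dot product.
a^T * proj(x) = 1*(-2.764249) + 4*1.165727 = 1.8987


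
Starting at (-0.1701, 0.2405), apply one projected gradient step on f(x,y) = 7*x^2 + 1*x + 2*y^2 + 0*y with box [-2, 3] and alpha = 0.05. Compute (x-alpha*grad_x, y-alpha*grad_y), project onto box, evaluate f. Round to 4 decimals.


Step 1: Compute gradient at (-0.1701, 0.2405).
grad_x = 2*7*-0.1701 + 1 = -1.3814
grad_y = 2*2*0.2405 + 0 = 0.962
Step 2: Gradient step.
x_raw = -0.1701 - 0.05*-1.3814 = -0.101
y_raw = 0.2405 - 0.05*0.962 = 0.1924
Step 3: Project onto [-2, 3].
x_proj = clip(-0.101) = -0.101
y_proj = clip(0.1924) = 0.1924
Step 4: Evaluate f.
f(-0.101, 0.1924) = 0.0445
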